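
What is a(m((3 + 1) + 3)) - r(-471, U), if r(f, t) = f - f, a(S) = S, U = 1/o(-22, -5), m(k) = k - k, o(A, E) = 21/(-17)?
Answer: 0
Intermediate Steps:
o(A, E) = -21/17 (o(A, E) = 21*(-1/17) = -21/17)
m(k) = 0
U = -17/21 (U = 1/(-21/17) = -17/21 ≈ -0.80952)
r(f, t) = 0
a(m((3 + 1) + 3)) - r(-471, U) = 0 - 1*0 = 0 + 0 = 0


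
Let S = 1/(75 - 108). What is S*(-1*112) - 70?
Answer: -2198/33 ≈ -66.606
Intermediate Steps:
S = -1/33 (S = 1/(-33) = -1/33 ≈ -0.030303)
S*(-1*112) - 70 = -(-1)*112/33 - 70 = -1/33*(-112) - 70 = 112/33 - 70 = -2198/33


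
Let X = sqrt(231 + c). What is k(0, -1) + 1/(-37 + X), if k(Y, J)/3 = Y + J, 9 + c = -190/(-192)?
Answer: -333603/110017 - 4*sqrt(128442)/110017 ≈ -3.0453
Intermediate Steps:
c = -769/96 (c = -9 - 190/(-192) = -9 - 190*(-1/192) = -9 + 95/96 = -769/96 ≈ -8.0104)
k(Y, J) = 3*J + 3*Y (k(Y, J) = 3*(Y + J) = 3*(J + Y) = 3*J + 3*Y)
X = sqrt(128442)/24 (X = sqrt(231 - 769/96) = sqrt(21407/96) = sqrt(128442)/24 ≈ 14.933)
k(0, -1) + 1/(-37 + X) = (3*(-1) + 3*0) + 1/(-37 + sqrt(128442)/24) = (-3 + 0) + 1/(-37 + sqrt(128442)/24) = -3 + 1/(-37 + sqrt(128442)/24)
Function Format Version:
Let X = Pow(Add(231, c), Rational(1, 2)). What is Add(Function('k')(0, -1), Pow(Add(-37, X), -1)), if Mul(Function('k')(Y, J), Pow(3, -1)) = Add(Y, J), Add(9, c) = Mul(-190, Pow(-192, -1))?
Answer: Add(Rational(-333603, 110017), Mul(Rational(-4, 110017), Pow(128442, Rational(1, 2)))) ≈ -3.0453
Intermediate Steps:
c = Rational(-769, 96) (c = Add(-9, Mul(-190, Pow(-192, -1))) = Add(-9, Mul(-190, Rational(-1, 192))) = Add(-9, Rational(95, 96)) = Rational(-769, 96) ≈ -8.0104)
Function('k')(Y, J) = Add(Mul(3, J), Mul(3, Y)) (Function('k')(Y, J) = Mul(3, Add(Y, J)) = Mul(3, Add(J, Y)) = Add(Mul(3, J), Mul(3, Y)))
X = Mul(Rational(1, 24), Pow(128442, Rational(1, 2))) (X = Pow(Add(231, Rational(-769, 96)), Rational(1, 2)) = Pow(Rational(21407, 96), Rational(1, 2)) = Mul(Rational(1, 24), Pow(128442, Rational(1, 2))) ≈ 14.933)
Add(Function('k')(0, -1), Pow(Add(-37, X), -1)) = Add(Add(Mul(3, -1), Mul(3, 0)), Pow(Add(-37, Mul(Rational(1, 24), Pow(128442, Rational(1, 2)))), -1)) = Add(Add(-3, 0), Pow(Add(-37, Mul(Rational(1, 24), Pow(128442, Rational(1, 2)))), -1)) = Add(-3, Pow(Add(-37, Mul(Rational(1, 24), Pow(128442, Rational(1, 2)))), -1))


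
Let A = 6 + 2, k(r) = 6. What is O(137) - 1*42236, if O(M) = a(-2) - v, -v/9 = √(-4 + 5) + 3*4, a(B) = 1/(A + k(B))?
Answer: -589665/14 ≈ -42119.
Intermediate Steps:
A = 8
a(B) = 1/14 (a(B) = 1/(8 + 6) = 1/14)
v = -117 (v = -9*(√(-4 + 5) + 3*4) = -9*(√1 + 12) = -9*(1 + 12) = -9*13 = -117)
O(M) = 1639/14 (O(M) = 1/14 - 1*(-117) = 1/14 + 117 = 1639/14)
O(137) - 1*42236 = 1639/14 - 1*42236 = 1639/14 - 42236 = -589665/14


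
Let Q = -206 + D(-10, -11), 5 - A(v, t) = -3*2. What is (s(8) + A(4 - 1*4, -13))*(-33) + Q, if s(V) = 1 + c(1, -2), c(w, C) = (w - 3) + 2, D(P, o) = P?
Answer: -612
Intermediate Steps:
c(w, C) = -1 + w (c(w, C) = (-3 + w) + 2 = -1 + w)
A(v, t) = 11 (A(v, t) = 5 - (-3)*2 = 5 - 1*(-6) = 5 + 6 = 11)
Q = -216 (Q = -206 - 10 = -216)
s(V) = 1 (s(V) = 1 + (-1 + 1) = 1 + 0 = 1)
(s(8) + A(4 - 1*4, -13))*(-33) + Q = (1 + 11)*(-33) - 216 = 12*(-33) - 216 = -396 - 216 = -612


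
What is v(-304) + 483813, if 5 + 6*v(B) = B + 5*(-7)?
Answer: 1451267/3 ≈ 4.8376e+5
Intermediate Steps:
v(B) = -20/3 + B/6 (v(B) = -⅚ + (B + 5*(-7))/6 = -⅚ + (B - 35)/6 = -⅚ + (-35 + B)/6 = -⅚ + (-35/6 + B/6) = -20/3 + B/6)
v(-304) + 483813 = (-20/3 + (⅙)*(-304)) + 483813 = (-20/3 - 152/3) + 483813 = -172/3 + 483813 = 1451267/3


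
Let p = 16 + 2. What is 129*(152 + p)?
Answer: 21930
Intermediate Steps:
p = 18
129*(152 + p) = 129*(152 + 18) = 129*170 = 21930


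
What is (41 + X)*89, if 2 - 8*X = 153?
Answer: 15753/8 ≈ 1969.1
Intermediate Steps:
X = -151/8 (X = ¼ - ⅛*153 = ¼ - 153/8 = -151/8 ≈ -18.875)
(41 + X)*89 = (41 - 151/8)*89 = (177/8)*89 = 15753/8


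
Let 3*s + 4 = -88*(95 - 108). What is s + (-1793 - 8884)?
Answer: -10297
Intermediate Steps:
s = 380 (s = -4/3 + (-88*(95 - 108))/3 = -4/3 + (-88*(-13))/3 = -4/3 + (1/3)*1144 = -4/3 + 1144/3 = 380)
s + (-1793 - 8884) = 380 + (-1793 - 8884) = 380 - 10677 = -10297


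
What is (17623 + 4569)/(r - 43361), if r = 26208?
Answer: -22192/17153 ≈ -1.2938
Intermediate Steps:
(17623 + 4569)/(r - 43361) = (17623 + 4569)/(26208 - 43361) = 22192/(-17153) = 22192*(-1/17153) = -22192/17153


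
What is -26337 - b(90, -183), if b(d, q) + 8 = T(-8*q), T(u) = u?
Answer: -27793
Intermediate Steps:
b(d, q) = -8 - 8*q
-26337 - b(90, -183) = -26337 - (-8 - 8*(-183)) = -26337 - (-8 + 1464) = -26337 - 1*1456 = -26337 - 1456 = -27793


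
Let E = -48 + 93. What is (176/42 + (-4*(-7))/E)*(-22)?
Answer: -33352/315 ≈ -105.88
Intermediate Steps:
E = 45
(176/42 + (-4*(-7))/E)*(-22) = (176/42 - 4*(-7)/45)*(-22) = (176*(1/42) + 28*(1/45))*(-22) = (88/21 + 28/45)*(-22) = (1516/315)*(-22) = -33352/315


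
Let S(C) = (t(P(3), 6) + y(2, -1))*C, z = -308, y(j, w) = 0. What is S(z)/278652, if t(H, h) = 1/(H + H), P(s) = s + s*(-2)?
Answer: 7/37998 ≈ 0.00018422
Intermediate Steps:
P(s) = -s (P(s) = s - 2*s = -s)
t(H, h) = 1/(2*H)
S(C) = -C/6 (S(C) = (1/(2*((-1*3))) + 0)*C = ((½)/(-3) + 0)*C = ((½)*(-⅓) + 0)*C = (-⅙ + 0)*C = -C/6)
S(z)/278652 = -⅙*(-308)/278652 = (154/3)*(1/278652) = 7/37998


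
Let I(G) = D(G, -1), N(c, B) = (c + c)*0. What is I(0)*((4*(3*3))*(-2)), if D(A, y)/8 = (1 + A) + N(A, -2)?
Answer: -576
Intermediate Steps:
N(c, B) = 0 (N(c, B) = (2*c)*0 = 0)
D(A, y) = 8 + 8*A (D(A, y) = 8*((1 + A) + 0) = 8*(1 + A) = 8 + 8*A)
I(G) = 8 + 8*G
I(0)*((4*(3*3))*(-2)) = (8 + 8*0)*((4*(3*3))*(-2)) = (8 + 0)*((4*9)*(-2)) = 8*(36*(-2)) = 8*(-72) = -576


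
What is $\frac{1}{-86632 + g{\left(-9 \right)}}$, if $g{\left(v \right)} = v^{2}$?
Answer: $- \frac{1}{86551} \approx -1.1554 \cdot 10^{-5}$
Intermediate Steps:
$\frac{1}{-86632 + g{\left(-9 \right)}} = \frac{1}{-86632 + \left(-9\right)^{2}} = \frac{1}{-86632 + 81} = \frac{1}{-86551} = - \frac{1}{86551}$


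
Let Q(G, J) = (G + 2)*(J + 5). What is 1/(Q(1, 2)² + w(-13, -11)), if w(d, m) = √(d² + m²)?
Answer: 441/194191 - √290/194191 ≈ 0.0021833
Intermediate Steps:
Q(G, J) = (2 + G)*(5 + J)
1/(Q(1, 2)² + w(-13, -11)) = 1/((10 + 2*2 + 5*1 + 1*2)² + √((-13)² + (-11)²)) = 1/((10 + 4 + 5 + 2)² + √(169 + 121)) = 1/(21² + √290) = 1/(441 + √290)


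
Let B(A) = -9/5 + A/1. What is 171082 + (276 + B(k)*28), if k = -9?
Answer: 855278/5 ≈ 1.7106e+5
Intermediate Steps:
B(A) = -9/5 + A (B(A) = -9*⅕ + A*1 = -9/5 + A)
171082 + (276 + B(k)*28) = 171082 + (276 + (-9/5 - 9)*28) = 171082 + (276 - 54/5*28) = 171082 + (276 - 1512/5) = 171082 - 132/5 = 855278/5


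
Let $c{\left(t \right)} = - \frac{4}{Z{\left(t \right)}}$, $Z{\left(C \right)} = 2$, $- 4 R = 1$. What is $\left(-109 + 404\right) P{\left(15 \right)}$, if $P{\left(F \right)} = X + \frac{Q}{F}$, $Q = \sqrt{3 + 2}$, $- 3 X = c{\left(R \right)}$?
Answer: $\frac{590}{3} + \frac{59 \sqrt{5}}{3} \approx 240.64$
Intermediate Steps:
$R = - \frac{1}{4}$ ($R = \left(- \frac{1}{4}\right) 1 = - \frac{1}{4} \approx -0.25$)
$c{\left(t \right)} = -2$ ($c{\left(t \right)} = - \frac{4}{2} = \left(-4\right) \frac{1}{2} = -2$)
$X = \frac{2}{3}$ ($X = \left(- \frac{1}{3}\right) \left(-2\right) = \frac{2}{3} \approx 0.66667$)
$Q = \sqrt{5} \approx 2.2361$
$P{\left(F \right)} = \frac{2}{3} + \frac{\sqrt{5}}{F}$
$\left(-109 + 404\right) P{\left(15 \right)} = \left(-109 + 404\right) \left(\frac{2}{3} + \frac{\sqrt{5}}{15}\right) = 295 \left(\frac{2}{3} + \sqrt{5} \cdot \frac{1}{15}\right) = 295 \left(\frac{2}{3} + \frac{\sqrt{5}}{15}\right) = \frac{590}{3} + \frac{59 \sqrt{5}}{3}$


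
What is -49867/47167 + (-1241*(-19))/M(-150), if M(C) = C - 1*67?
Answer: -1122971832/10235239 ≈ -109.72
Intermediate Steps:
M(C) = -67 + C (M(C) = C - 67 = -67 + C)
-49867/47167 + (-1241*(-19))/M(-150) = -49867/47167 + (-1241*(-19))/(-67 - 150) = -49867*1/47167 + 23579/(-217) = -49867/47167 + 23579*(-1/217) = -49867/47167 - 23579/217 = -1122971832/10235239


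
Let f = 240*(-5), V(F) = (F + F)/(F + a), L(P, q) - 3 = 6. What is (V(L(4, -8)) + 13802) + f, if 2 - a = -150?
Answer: 2028940/161 ≈ 12602.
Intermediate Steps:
a = 152 (a = 2 - 1*(-150) = 2 + 150 = 152)
L(P, q) = 9 (L(P, q) = 3 + 6 = 9)
V(F) = 2*F/(152 + F) (V(F) = (F + F)/(F + 152) = (2*F)/(152 + F) = 2*F/(152 + F))
f = -1200
(V(L(4, -8)) + 13802) + f = (2*9/(152 + 9) + 13802) - 1200 = (2*9/161 + 13802) - 1200 = (2*9*(1/161) + 13802) - 1200 = (18/161 + 13802) - 1200 = 2222140/161 - 1200 = 2028940/161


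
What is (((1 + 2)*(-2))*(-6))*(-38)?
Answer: -1368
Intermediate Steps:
(((1 + 2)*(-2))*(-6))*(-38) = ((3*(-2))*(-6))*(-38) = -6*(-6)*(-38) = 36*(-38) = -1368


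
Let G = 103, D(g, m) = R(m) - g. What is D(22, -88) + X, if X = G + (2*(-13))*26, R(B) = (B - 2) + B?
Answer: -773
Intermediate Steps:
R(B) = -2 + 2*B (R(B) = (-2 + B) + B = -2 + 2*B)
D(g, m) = -2 - g + 2*m (D(g, m) = (-2 + 2*m) - g = -2 - g + 2*m)
X = -573 (X = 103 + (2*(-13))*26 = 103 - 26*26 = 103 - 676 = -573)
D(22, -88) + X = (-2 - 1*22 + 2*(-88)) - 573 = (-2 - 22 - 176) - 573 = -200 - 573 = -773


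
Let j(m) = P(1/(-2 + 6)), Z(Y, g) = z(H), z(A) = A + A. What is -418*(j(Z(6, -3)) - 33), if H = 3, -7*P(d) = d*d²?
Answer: 3090065/224 ≈ 13795.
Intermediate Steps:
P(d) = -d³/7 (P(d) = -d*d²/7 = -d³/7)
z(A) = 2*A
Z(Y, g) = 6 (Z(Y, g) = 2*3 = 6)
j(m) = -1/448 (j(m) = -1/(7*(-2 + 6)³) = -(1/4)³/7 = -(¼)³/7 = -⅐*1/64 = -1/448)
-418*(j(Z(6, -3)) - 33) = -418*(-1/448 - 33) = -418*(-14785/448) = 3090065/224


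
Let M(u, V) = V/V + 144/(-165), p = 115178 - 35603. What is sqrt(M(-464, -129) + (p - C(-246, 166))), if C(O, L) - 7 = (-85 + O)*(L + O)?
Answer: sqrt(160591585)/55 ≈ 230.41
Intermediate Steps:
p = 79575
C(O, L) = 7 + (-85 + O)*(L + O)
M(u, V) = 7/55 (M(u, V) = 1 + 144*(-1/165) = 1 - 48/55 = 7/55)
sqrt(M(-464, -129) + (p - C(-246, 166))) = sqrt(7/55 + (79575 - (7 + (-246)**2 - 85*166 - 85*(-246) + 166*(-246)))) = sqrt(7/55 + (79575 - (7 + 60516 - 14110 + 20910 - 40836))) = sqrt(7/55 + (79575 - 1*26487)) = sqrt(7/55 + (79575 - 26487)) = sqrt(7/55 + 53088) = sqrt(2919847/55) = sqrt(160591585)/55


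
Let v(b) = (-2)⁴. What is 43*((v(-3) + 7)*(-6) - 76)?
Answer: -9202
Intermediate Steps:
v(b) = 16
43*((v(-3) + 7)*(-6) - 76) = 43*((16 + 7)*(-6) - 76) = 43*(23*(-6) - 76) = 43*(-138 - 76) = 43*(-214) = -9202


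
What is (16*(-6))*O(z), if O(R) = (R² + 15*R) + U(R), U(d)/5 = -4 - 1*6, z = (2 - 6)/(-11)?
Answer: 515904/121 ≈ 4263.7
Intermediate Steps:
z = 4/11 (z = -4*(-1/11) = 4/11 ≈ 0.36364)
U(d) = -50 (U(d) = 5*(-4 - 1*6) = 5*(-4 - 6) = 5*(-10) = -50)
O(R) = -50 + R² + 15*R (O(R) = (R² + 15*R) - 50 = -50 + R² + 15*R)
(16*(-6))*O(z) = (16*(-6))*(-50 + (4/11)² + 15*(4/11)) = -96*(-50 + 16/121 + 60/11) = -96*(-5374/121) = 515904/121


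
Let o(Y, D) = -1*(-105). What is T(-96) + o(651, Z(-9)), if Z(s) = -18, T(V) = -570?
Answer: -465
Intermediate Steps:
o(Y, D) = 105
T(-96) + o(651, Z(-9)) = -570 + 105 = -465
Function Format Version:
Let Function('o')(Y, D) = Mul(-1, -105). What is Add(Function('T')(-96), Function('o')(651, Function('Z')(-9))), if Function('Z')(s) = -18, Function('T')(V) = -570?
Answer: -465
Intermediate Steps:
Function('o')(Y, D) = 105
Add(Function('T')(-96), Function('o')(651, Function('Z')(-9))) = Add(-570, 105) = -465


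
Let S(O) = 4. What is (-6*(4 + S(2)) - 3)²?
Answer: 2601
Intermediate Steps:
(-6*(4 + S(2)) - 3)² = (-6*(4 + 4) - 3)² = (-6*8 - 3)² = (-48 - 3)² = (-51)² = 2601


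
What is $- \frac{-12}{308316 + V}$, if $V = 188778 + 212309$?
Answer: $\frac{12}{709403} \approx 1.6916 \cdot 10^{-5}$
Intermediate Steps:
$V = 401087$
$- \frac{-12}{308316 + V} = - \frac{-12}{308316 + 401087} = - \frac{-12}{709403} = \left(-1\right) \left(- \frac{12}{709403}\right) = \frac{12}{709403}$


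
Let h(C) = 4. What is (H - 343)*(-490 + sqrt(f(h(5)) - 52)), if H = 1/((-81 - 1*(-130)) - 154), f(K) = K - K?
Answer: 504224/3 - 72032*I*sqrt(13)/105 ≈ 1.6807e+5 - 2473.5*I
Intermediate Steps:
f(K) = 0
H = -1/105 (H = 1/((-81 + 130) - 154) = 1/(49 - 154) = 1/(-105) = -1/105 ≈ -0.0095238)
(H - 343)*(-490 + sqrt(f(h(5)) - 52)) = (-1/105 - 343)*(-490 + sqrt(0 - 52)) = -36016*(-490 + sqrt(-52))/105 = -36016*(-490 + 2*I*sqrt(13))/105 = 504224/3 - 72032*I*sqrt(13)/105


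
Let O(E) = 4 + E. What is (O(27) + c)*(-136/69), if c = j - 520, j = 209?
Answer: 38080/69 ≈ 551.88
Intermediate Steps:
c = -311 (c = 209 - 520 = -311)
(O(27) + c)*(-136/69) = ((4 + 27) - 311)*(-136/69) = (31 - 311)*(-136*1/69) = -280*(-136/69) = 38080/69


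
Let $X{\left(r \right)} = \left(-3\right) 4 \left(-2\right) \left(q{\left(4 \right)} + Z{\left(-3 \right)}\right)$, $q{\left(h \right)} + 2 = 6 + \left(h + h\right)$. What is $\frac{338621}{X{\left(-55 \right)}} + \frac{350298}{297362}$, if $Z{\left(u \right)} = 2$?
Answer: $\frac{3877335305}{3842832} \approx 1009.0$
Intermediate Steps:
$q{\left(h \right)} = 4 + 2 h$ ($q{\left(h \right)} = -2 + \left(6 + \left(h + h\right)\right) = -2 + \left(6 + 2 h\right) = 4 + 2 h$)
$X{\left(r \right)} = 336$ ($X{\left(r \right)} = \left(-3\right) 4 \left(-2\right) \left(\left(4 + 2 \cdot 4\right) + 2\right) = \left(-12\right) \left(-2\right) \left(\left(4 + 8\right) + 2\right) = 24 \left(12 + 2\right) = 24 \cdot 14 = 336$)
$\frac{338621}{X{\left(-55 \right)}} + \frac{350298}{297362} = \frac{338621}{336} + \frac{350298}{297362} = 338621 \cdot \frac{1}{336} + 350298 \cdot \frac{1}{297362} = \frac{338621}{336} + \frac{13473}{11437} = \frac{3877335305}{3842832}$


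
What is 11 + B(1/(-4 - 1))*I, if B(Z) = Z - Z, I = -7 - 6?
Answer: 11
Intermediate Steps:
I = -13
B(Z) = 0
11 + B(1/(-4 - 1))*I = 11 + 0*(-13) = 11 + 0 = 11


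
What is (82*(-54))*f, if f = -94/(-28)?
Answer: -104058/7 ≈ -14865.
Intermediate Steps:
f = 47/14 (f = -94*(-1/28) = 47/14 ≈ 3.3571)
(82*(-54))*f = (82*(-54))*(47/14) = -4428*47/14 = -104058/7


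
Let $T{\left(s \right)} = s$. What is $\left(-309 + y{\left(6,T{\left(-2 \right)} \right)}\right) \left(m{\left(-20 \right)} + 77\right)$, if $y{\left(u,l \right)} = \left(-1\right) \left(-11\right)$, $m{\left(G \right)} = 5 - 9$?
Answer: $-21754$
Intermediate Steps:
$m{\left(G \right)} = -4$ ($m{\left(G \right)} = 5 - 9 = -4$)
$y{\left(u,l \right)} = 11$
$\left(-309 + y{\left(6,T{\left(-2 \right)} \right)}\right) \left(m{\left(-20 \right)} + 77\right) = \left(-309 + 11\right) \left(-4 + 77\right) = \left(-298\right) 73 = -21754$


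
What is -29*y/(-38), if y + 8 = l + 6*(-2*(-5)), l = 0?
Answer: 754/19 ≈ 39.684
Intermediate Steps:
y = 52 (y = -8 + (0 + 6*(-2*(-5))) = -8 + (0 + 6*10) = -8 + (0 + 60) = -8 + 60 = 52)
-29*y/(-38) = -29*52/(-38) = -1508*(-1/38) = 754/19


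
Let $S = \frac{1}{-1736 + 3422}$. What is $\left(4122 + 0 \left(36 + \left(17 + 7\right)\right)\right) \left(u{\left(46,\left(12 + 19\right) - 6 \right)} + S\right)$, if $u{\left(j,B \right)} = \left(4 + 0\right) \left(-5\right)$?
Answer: $- \frac{23164953}{281} \approx -82438.0$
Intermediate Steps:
$S = \frac{1}{1686} \approx 0.00059312$
$u{\left(j,B \right)} = -20$ ($u{\left(j,B \right)} = 4 \left(-5\right) = -20$)
$\left(4122 + 0 \left(36 + \left(17 + 7\right)\right)\right) \left(u{\left(46,\left(12 + 19\right) - 6 \right)} + S\right) = \left(4122 + 0 \left(36 + \left(17 + 7\right)\right)\right) \left(-20 + \frac{1}{1686}\right) = \left(4122 + 0 \left(36 + 24\right)\right) \left(- \frac{33719}{1686}\right) = \left(4122 + 0 \cdot 60\right) \left(- \frac{33719}{1686}\right) = \left(4122 + 0\right) \left(- \frac{33719}{1686}\right) = 4122 \left(- \frac{33719}{1686}\right) = - \frac{23164953}{281}$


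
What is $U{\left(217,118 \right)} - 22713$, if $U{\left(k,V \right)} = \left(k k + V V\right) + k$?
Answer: $38517$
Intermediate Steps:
$U{\left(k,V \right)} = k + V^{2} + k^{2}$ ($U{\left(k,V \right)} = \left(k^{2} + V^{2}\right) + k = \left(V^{2} + k^{2}\right) + k = k + V^{2} + k^{2}$)
$U{\left(217,118 \right)} - 22713 = \left(217 + 118^{2} + 217^{2}\right) - 22713 = \left(217 + 13924 + 47089\right) - 22713 = 61230 - 22713 = 38517$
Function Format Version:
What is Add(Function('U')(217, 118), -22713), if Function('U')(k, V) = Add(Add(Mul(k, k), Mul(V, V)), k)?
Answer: 38517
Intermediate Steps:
Function('U')(k, V) = Add(k, Pow(V, 2), Pow(k, 2)) (Function('U')(k, V) = Add(Add(Pow(k, 2), Pow(V, 2)), k) = Add(Add(Pow(V, 2), Pow(k, 2)), k) = Add(k, Pow(V, 2), Pow(k, 2)))
Add(Function('U')(217, 118), -22713) = Add(Add(217, Pow(118, 2), Pow(217, 2)), -22713) = Add(Add(217, 13924, 47089), -22713) = Add(61230, -22713) = 38517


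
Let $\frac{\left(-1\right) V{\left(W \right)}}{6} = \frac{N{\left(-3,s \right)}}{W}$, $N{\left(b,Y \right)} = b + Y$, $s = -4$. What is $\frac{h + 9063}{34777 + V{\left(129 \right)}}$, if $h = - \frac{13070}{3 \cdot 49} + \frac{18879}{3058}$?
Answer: $\frac{173585035513}{672232418550} \approx 0.25822$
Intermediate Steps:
$N{\left(b,Y \right)} = Y + b$
$V{\left(W \right)} = \frac{42}{W}$ ($V{\left(W \right)} = - 6 \frac{-4 - 3}{W} = - 6 \left(- \frac{7}{W}\right) = \frac{42}{W}$)
$h = - \frac{37192847}{449526}$ ($h = - \frac{13070}{147} + 18879 \cdot \frac{1}{3058} = \left(-13070\right) \frac{1}{147} + \frac{18879}{3058} = - \frac{13070}{147} + \frac{18879}{3058} = - \frac{37192847}{449526} \approx -82.738$)
$\frac{h + 9063}{34777 + V{\left(129 \right)}} = \frac{- \frac{37192847}{449526} + 9063}{34777 + \frac{42}{129}} = \frac{4036861291}{449526 \left(34777 + 42 \cdot \frac{1}{129}\right)} = \frac{4036861291}{449526 \left(34777 + \frac{14}{43}\right)} = \frac{4036861291}{449526 \cdot \frac{1495425}{43}} = \frac{4036861291}{449526} \cdot \frac{43}{1495425} = \frac{173585035513}{672232418550}$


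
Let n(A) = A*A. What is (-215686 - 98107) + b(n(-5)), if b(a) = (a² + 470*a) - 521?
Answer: -301939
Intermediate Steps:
n(A) = A²
b(a) = -521 + a² + 470*a
(-215686 - 98107) + b(n(-5)) = (-215686 - 98107) + (-521 + ((-5)²)² + 470*(-5)²) = -313793 + (-521 + 25² + 470*25) = -313793 + (-521 + 625 + 11750) = -313793 + 11854 = -301939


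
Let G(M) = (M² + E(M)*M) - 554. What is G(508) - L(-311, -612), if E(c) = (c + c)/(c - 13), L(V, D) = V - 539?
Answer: 128404328/495 ≈ 2.5940e+5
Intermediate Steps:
L(V, D) = -539 + V
E(c) = 2*c/(-13 + c) (E(c) = (2*c)/(-13 + c) = 2*c/(-13 + c))
G(M) = -554 + M² + 2*M²/(-13 + M) (G(M) = (M² + (2*M/(-13 + M))*M) - 554 = (M² + 2*M²/(-13 + M)) - 554 = -554 + M² + 2*M²/(-13 + M))
G(508) - L(-311, -612) = (2*508² + (-554 + 508²)*(-13 + 508))/(-13 + 508) - (-539 - 311) = (2*258064 + (-554 + 258064)*495)/495 - 1*(-850) = (516128 + 257510*495)/495 + 850 = (516128 + 127467450)/495 + 850 = (1/495)*127983578 + 850 = 127983578/495 + 850 = 128404328/495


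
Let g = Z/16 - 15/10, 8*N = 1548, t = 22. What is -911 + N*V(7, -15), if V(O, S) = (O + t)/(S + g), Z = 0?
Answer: -13762/11 ≈ -1251.1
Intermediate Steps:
N = 387/2 (N = (⅛)*1548 = 387/2 ≈ 193.50)
g = -3/2 (g = 0/16 - 15/10 = 0*(1/16) - 15*⅒ = 0 - 3/2 = -3/2 ≈ -1.5000)
V(O, S) = (22 + O)/(-3/2 + S) (V(O, S) = (O + 22)/(S - 3/2) = (22 + O)/(-3/2 + S))
-911 + N*V(7, -15) = -911 + 387*(2*(22 + 7)/(-3 + 2*(-15)))/2 = -911 + 387*(2*29/(-3 - 30))/2 = -911 + 387*(2*29/(-33))/2 = -911 + 387*(2*(-1/33)*29)/2 = -911 + (387/2)*(-58/33) = -911 - 3741/11 = -13762/11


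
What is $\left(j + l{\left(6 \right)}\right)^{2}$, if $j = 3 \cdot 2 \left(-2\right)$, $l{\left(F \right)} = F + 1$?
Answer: $25$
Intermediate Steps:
$l{\left(F \right)} = 1 + F$
$j = -12$ ($j = 6 \left(-2\right) = -12$)
$\left(j + l{\left(6 \right)}\right)^{2} = \left(-12 + \left(1 + 6\right)\right)^{2} = \left(-12 + 7\right)^{2} = \left(-5\right)^{2} = 25$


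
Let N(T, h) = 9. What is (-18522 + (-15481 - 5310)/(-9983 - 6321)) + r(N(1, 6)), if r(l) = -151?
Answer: -304423801/16304 ≈ -18672.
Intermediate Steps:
(-18522 + (-15481 - 5310)/(-9983 - 6321)) + r(N(1, 6)) = (-18522 + (-15481 - 5310)/(-9983 - 6321)) - 151 = (-18522 - 20791/(-16304)) - 151 = (-18522 - 20791*(-1/16304)) - 151 = (-18522 + 20791/16304) - 151 = -301961897/16304 - 151 = -304423801/16304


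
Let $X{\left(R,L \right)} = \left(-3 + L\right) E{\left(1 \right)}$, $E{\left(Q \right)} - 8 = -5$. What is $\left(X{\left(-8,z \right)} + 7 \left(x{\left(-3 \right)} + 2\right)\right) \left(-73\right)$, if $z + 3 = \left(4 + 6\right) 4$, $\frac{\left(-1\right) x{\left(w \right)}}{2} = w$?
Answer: $-11534$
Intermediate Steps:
$x{\left(w \right)} = - 2 w$
$E{\left(Q \right)} = 3$ ($E{\left(Q \right)} = 8 - 5 = 3$)
$z = 37$ ($z = -3 + \left(4 + 6\right) 4 = -3 + 10 \cdot 4 = -3 + 40 = 37$)
$X{\left(R,L \right)} = -9 + 3 L$ ($X{\left(R,L \right)} = \left(-3 + L\right) 3 = -9 + 3 L$)
$\left(X{\left(-8,z \right)} + 7 \left(x{\left(-3 \right)} + 2\right)\right) \left(-73\right) = \left(\left(-9 + 3 \cdot 37\right) + 7 \left(\left(-2\right) \left(-3\right) + 2\right)\right) \left(-73\right) = \left(\left(-9 + 111\right) + 7 \left(6 + 2\right)\right) \left(-73\right) = \left(102 + 7 \cdot 8\right) \left(-73\right) = \left(102 + 56\right) \left(-73\right) = 158 \left(-73\right) = -11534$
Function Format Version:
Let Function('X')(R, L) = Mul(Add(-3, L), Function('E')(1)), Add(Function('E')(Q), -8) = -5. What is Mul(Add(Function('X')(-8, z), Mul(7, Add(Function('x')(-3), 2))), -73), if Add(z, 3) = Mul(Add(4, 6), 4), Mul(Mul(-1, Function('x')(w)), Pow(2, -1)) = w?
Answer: -11534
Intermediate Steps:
Function('x')(w) = Mul(-2, w)
Function('E')(Q) = 3 (Function('E')(Q) = Add(8, -5) = 3)
z = 37 (z = Add(-3, Mul(Add(4, 6), 4)) = Add(-3, Mul(10, 4)) = Add(-3, 40) = 37)
Function('X')(R, L) = Add(-9, Mul(3, L)) (Function('X')(R, L) = Mul(Add(-3, L), 3) = Add(-9, Mul(3, L)))
Mul(Add(Function('X')(-8, z), Mul(7, Add(Function('x')(-3), 2))), -73) = Mul(Add(Add(-9, Mul(3, 37)), Mul(7, Add(Mul(-2, -3), 2))), -73) = Mul(Add(Add(-9, 111), Mul(7, Add(6, 2))), -73) = Mul(Add(102, Mul(7, 8)), -73) = Mul(Add(102, 56), -73) = Mul(158, -73) = -11534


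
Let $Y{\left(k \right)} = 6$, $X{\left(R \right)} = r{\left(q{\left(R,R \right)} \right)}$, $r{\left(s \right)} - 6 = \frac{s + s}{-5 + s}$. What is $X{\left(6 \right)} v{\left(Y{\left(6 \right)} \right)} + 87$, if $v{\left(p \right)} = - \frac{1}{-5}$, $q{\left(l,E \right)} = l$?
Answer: $\frac{453}{5} \approx 90.6$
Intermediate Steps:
$r{\left(s \right)} = 6 + \frac{2 s}{-5 + s}$ ($r{\left(s \right)} = 6 + \frac{s + s}{-5 + s} = 6 + \frac{2 s}{-5 + s}$)
$X{\left(R \right)} = \frac{2 \left(-15 + 4 R\right)}{-5 + R}$
$v{\left(p \right)} = \frac{1}{5}$ ($v{\left(p \right)} = \left(-1\right) \left(- \frac{1}{5}\right) = \frac{1}{5}$)
$X{\left(6 \right)} v{\left(Y{\left(6 \right)} \right)} + 87 = \frac{2 \left(-15 + 4 \cdot 6\right)}{-5 + 6} \cdot \frac{1}{5} + 87 = \frac{2 \left(-15 + 24\right)}{1} \cdot \frac{1}{5} + 87 = 2 \cdot 1 \cdot 9 \cdot \frac{1}{5} + 87 = 18 \cdot \frac{1}{5} + 87 = \frac{18}{5} + 87 = \frac{453}{5}$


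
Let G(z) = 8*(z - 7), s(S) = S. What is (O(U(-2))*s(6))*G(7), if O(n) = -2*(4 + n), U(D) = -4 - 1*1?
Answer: 0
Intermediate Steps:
U(D) = -5 (U(D) = -4 - 1 = -5)
O(n) = -8 - 2*n
G(z) = -56 + 8*z (G(z) = 8*(-7 + z) = -56 + 8*z)
(O(U(-2))*s(6))*G(7) = ((-8 - 2*(-5))*6)*(-56 + 8*7) = ((-8 + 10)*6)*(-56 + 56) = (2*6)*0 = 12*0 = 0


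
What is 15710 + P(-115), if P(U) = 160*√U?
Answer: 15710 + 160*I*√115 ≈ 15710.0 + 1715.8*I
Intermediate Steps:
15710 + P(-115) = 15710 + 160*√(-115) = 15710 + 160*(I*√115) = 15710 + 160*I*√115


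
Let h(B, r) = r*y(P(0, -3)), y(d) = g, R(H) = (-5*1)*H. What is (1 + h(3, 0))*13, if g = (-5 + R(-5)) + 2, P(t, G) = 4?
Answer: 13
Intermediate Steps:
R(H) = -5*H
g = 22 (g = (-5 - 5*(-5)) + 2 = (-5 + 25) + 2 = 20 + 2 = 22)
y(d) = 22
h(B, r) = 22*r (h(B, r) = r*22 = 22*r)
(1 + h(3, 0))*13 = (1 + 22*0)*13 = (1 + 0)*13 = 1*13 = 13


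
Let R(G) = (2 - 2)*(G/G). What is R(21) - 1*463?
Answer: -463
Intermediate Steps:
R(G) = 0 (R(G) = 0*1 = 0)
R(21) - 1*463 = 0 - 1*463 = 0 - 463 = -463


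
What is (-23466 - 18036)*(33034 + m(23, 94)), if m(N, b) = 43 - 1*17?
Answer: -1372056120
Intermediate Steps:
m(N, b) = 26 (m(N, b) = 43 - 17 = 26)
(-23466 - 18036)*(33034 + m(23, 94)) = (-23466 - 18036)*(33034 + 26) = -41502*33060 = -1372056120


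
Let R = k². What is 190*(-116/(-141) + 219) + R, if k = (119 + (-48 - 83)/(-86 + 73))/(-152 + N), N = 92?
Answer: 298607919287/7148700 ≈ 41771.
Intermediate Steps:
k = -839/390 (k = (119 + (-48 - 83)/(-86 + 73))/(-152 + 92) = (119 - 131/(-13))/(-60) = (119 - 131*(-1/13))*(-1/60) = (119 + 131/13)*(-1/60) = (1678/13)*(-1/60) = -839/390 ≈ -2.1513)
R = 703921/152100 (R = (-839/390)² = 703921/152100 ≈ 4.6280)
190*(-116/(-141) + 219) + R = 190*(-116/(-141) + 219) + 703921/152100 = 190*(-116*(-1/141) + 219) + 703921/152100 = 190*(116/141 + 219) + 703921/152100 = 190*(30995/141) + 703921/152100 = 5889050/141 + 703921/152100 = 298607919287/7148700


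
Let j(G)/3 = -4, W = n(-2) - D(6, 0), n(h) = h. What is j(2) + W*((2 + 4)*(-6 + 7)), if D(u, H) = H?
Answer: -24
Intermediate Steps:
W = -2 (W = -2 - 1*0 = -2 + 0 = -2)
j(G) = -12 (j(G) = 3*(-4) = -12)
j(2) + W*((2 + 4)*(-6 + 7)) = -12 - 2*(2 + 4)*(-6 + 7) = -12 - 12 = -24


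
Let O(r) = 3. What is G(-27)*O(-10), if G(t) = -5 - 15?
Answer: -60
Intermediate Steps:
G(t) = -20
G(-27)*O(-10) = -20*3 = -60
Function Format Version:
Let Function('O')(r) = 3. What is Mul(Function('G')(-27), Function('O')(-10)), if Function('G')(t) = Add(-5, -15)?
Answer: -60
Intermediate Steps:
Function('G')(t) = -20
Mul(Function('G')(-27), Function('O')(-10)) = Mul(-20, 3) = -60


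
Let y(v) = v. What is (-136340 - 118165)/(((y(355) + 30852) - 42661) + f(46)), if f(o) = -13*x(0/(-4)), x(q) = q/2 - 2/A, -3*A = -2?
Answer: 16967/761 ≈ 22.296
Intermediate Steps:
A = ⅔ (A = -⅓*(-2) = ⅔ ≈ 0.66667)
x(q) = -3 + q/2 (x(q) = q/2 - 2/⅔ = q*(½) - 2*3/2 = q/2 - 3 = -3 + q/2)
f(o) = 39 (f(o) = -13*(-3 + (0/(-4))/2) = -13*(-3 + (0*(-¼))/2) = -13*(-3 + (½)*0) = -13*(-3 + 0) = -13*(-3) = 39)
(-136340 - 118165)/(((y(355) + 30852) - 42661) + f(46)) = (-136340 - 118165)/(((355 + 30852) - 42661) + 39) = -254505/((31207 - 42661) + 39) = -254505/(-11454 + 39) = -254505/(-11415) = -254505*(-1/11415) = 16967/761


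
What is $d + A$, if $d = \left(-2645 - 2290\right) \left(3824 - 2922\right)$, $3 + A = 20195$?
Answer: $-4431178$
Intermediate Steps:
$A = 20192$ ($A = -3 + 20195 = 20192$)
$d = -4451370$ ($d = \left(-4935\right) 902 = -4451370$)
$d + A = -4451370 + 20192 = -4431178$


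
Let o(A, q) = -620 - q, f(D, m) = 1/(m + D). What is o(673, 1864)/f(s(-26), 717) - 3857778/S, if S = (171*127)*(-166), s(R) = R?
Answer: -343767473555/200279 ≈ -1.7164e+6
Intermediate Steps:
S = -3605022 (S = 21717*(-166) = -3605022)
f(D, m) = 1/(D + m)
o(673, 1864)/f(s(-26), 717) - 3857778/S = (-620 - 1*1864)/(1/(-26 + 717)) - 3857778/(-3605022) = (-620 - 1864)/(1/691) - 3857778*(-1/3605022) = -2484/1/691 + 214321/200279 = -2484*691 + 214321/200279 = -1716444 + 214321/200279 = -343767473555/200279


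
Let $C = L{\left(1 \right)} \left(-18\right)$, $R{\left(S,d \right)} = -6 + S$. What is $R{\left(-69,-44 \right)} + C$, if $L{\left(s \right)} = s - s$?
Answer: $-75$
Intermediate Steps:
$L{\left(s \right)} = 0$
$C = 0$ ($C = 0 \left(-18\right) = 0$)
$R{\left(-69,-44 \right)} + C = \left(-6 - 69\right) + 0 = -75 + 0 = -75$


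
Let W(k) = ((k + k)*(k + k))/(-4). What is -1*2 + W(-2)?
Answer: -6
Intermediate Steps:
W(k) = -k**2 (W(k) = ((2*k)*(2*k))*(-1/4) = (4*k**2)*(-1/4) = -k**2)
-1*2 + W(-2) = -1*2 - 1*(-2)**2 = -2 - 1*4 = -2 - 4 = -6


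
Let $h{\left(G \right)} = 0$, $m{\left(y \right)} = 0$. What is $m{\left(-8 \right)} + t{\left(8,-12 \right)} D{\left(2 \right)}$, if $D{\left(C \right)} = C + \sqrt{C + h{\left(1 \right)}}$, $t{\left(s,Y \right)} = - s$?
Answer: $-16 - 8 \sqrt{2} \approx -27.314$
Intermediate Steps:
$D{\left(C \right)} = C + \sqrt{C}$ ($D{\left(C \right)} = C + \sqrt{C + 0} = C + \sqrt{C}$)
$m{\left(-8 \right)} + t{\left(8,-12 \right)} D{\left(2 \right)} = 0 + \left(-1\right) 8 \left(2 + \sqrt{2}\right) = 0 - 8 \left(2 + \sqrt{2}\right) = 0 - \left(16 + 8 \sqrt{2}\right) = -16 - 8 \sqrt{2}$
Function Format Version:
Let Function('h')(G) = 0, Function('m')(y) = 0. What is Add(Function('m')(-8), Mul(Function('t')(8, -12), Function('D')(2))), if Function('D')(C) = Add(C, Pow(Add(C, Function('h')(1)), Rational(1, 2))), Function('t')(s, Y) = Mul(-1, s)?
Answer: Add(-16, Mul(-8, Pow(2, Rational(1, 2)))) ≈ -27.314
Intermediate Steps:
Function('D')(C) = Add(C, Pow(C, Rational(1, 2))) (Function('D')(C) = Add(C, Pow(Add(C, 0), Rational(1, 2))) = Add(C, Pow(C, Rational(1, 2))))
Add(Function('m')(-8), Mul(Function('t')(8, -12), Function('D')(2))) = Add(0, Mul(Mul(-1, 8), Add(2, Pow(2, Rational(1, 2))))) = Add(0, Mul(-8, Add(2, Pow(2, Rational(1, 2))))) = Add(0, Add(-16, Mul(-8, Pow(2, Rational(1, 2))))) = Add(-16, Mul(-8, Pow(2, Rational(1, 2))))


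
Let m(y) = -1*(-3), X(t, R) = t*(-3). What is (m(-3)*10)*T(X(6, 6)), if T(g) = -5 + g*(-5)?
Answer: 2550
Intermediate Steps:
X(t, R) = -3*t
m(y) = 3
T(g) = -5 - 5*g
(m(-3)*10)*T(X(6, 6)) = (3*10)*(-5 - (-15)*6) = 30*(-5 - 5*(-18)) = 30*(-5 + 90) = 30*85 = 2550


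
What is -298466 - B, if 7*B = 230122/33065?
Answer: -69081678152/231455 ≈ -2.9847e+5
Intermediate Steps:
B = 230122/231455 (B = (230122/33065)/7 = (230122*(1/33065))/7 = (⅐)*(230122/33065) = 230122/231455 ≈ 0.99424)
-298466 - B = -298466 - 1*230122/231455 = -298466 - 230122/231455 = -69081678152/231455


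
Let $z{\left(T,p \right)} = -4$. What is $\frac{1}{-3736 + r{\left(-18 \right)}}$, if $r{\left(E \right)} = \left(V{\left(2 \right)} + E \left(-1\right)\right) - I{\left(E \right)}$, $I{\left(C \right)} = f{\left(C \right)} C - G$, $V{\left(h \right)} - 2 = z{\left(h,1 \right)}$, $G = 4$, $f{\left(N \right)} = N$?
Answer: $- \frac{1}{4040} \approx -0.00024752$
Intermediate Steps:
$V{\left(h \right)} = -2$ ($V{\left(h \right)} = 2 - 4 = -2$)
$I{\left(C \right)} = -4 + C^{2}$ ($I{\left(C \right)} = C C - 4 = C^{2} - 4 = -4 + C^{2}$)
$r{\left(E \right)} = 2 - E - E^{2}$ ($r{\left(E \right)} = \left(-2 + E \left(-1\right)\right) - \left(-4 + E^{2}\right) = \left(-2 - E\right) - \left(-4 + E^{2}\right) = 2 - E - E^{2}$)
$\frac{1}{-3736 + r{\left(-18 \right)}} = \frac{1}{-3736 - 304} = \frac{1}{-4040} = - \frac{1}{4040}$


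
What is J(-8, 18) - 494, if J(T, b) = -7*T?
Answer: -438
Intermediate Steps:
J(-8, 18) - 494 = -7*(-8) - 494 = 56 - 494 = -438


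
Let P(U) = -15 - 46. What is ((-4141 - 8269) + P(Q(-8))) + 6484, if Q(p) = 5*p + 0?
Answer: -5987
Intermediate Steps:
Q(p) = 5*p
P(U) = -61
((-4141 - 8269) + P(Q(-8))) + 6484 = ((-4141 - 8269) - 61) + 6484 = (-12410 - 61) + 6484 = -12471 + 6484 = -5987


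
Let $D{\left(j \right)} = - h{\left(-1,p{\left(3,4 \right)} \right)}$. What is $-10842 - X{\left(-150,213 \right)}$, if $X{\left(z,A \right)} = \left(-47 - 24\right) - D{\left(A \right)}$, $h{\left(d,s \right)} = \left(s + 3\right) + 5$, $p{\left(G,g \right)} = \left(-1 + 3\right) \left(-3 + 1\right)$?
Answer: $-10775$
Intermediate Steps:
$p{\left(G,g \right)} = -4$ ($p{\left(G,g \right)} = 2 \left(-2\right) = -4$)
$h{\left(d,s \right)} = 8 + s$ ($h{\left(d,s \right)} = \left(3 + s\right) + 5 = 8 + s$)
$D{\left(j \right)} = -4$ ($D{\left(j \right)} = - (8 - 4) = \left(-1\right) 4 = -4$)
$X{\left(z,A \right)} = -67$ ($X{\left(z,A \right)} = \left(-47 - 24\right) - -4 = \left(-47 - 24\right) + 4 = -71 + 4 = -67$)
$-10842 - X{\left(-150,213 \right)} = -10842 - -67 = -10842 + 67 = -10775$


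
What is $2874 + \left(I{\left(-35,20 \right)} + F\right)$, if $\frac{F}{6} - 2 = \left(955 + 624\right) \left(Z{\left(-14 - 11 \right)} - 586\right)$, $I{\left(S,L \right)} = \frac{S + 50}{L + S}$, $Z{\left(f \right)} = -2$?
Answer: $-5567827$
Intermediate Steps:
$I{\left(S,L \right)} = \frac{50 + S}{L + S}$
$F = -5570700$ ($F = 12 + 6 \left(955 + 624\right) \left(-2 - 586\right) = 12 + 6 \cdot 1579 \left(-588\right) = 12 + 6 \left(-928452\right) = 12 - 5570712 = -5570700$)
$2874 + \left(I{\left(-35,20 \right)} + F\right) = 2874 - \left(5570700 - \frac{50 - 35}{20 - 35}\right) = 2874 - \left(5570700 - \frac{1}{-15} \cdot 15\right) = 2874 - 5570701 = -5567827$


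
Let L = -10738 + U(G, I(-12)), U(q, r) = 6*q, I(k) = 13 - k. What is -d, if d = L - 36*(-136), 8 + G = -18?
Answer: 5998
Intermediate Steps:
G = -26 (G = -8 - 18 = -26)
L = -10894 (L = -10738 + 6*(-26) = -10738 - 156 = -10894)
d = -5998 (d = -10894 - 36*(-136) = -10894 - 1*(-4896) = -10894 + 4896 = -5998)
-d = -1*(-5998) = 5998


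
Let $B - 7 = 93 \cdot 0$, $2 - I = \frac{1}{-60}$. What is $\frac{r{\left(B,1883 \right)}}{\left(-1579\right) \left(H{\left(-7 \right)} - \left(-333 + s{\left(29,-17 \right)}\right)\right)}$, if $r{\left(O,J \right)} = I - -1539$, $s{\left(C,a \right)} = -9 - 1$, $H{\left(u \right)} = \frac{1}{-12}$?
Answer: $- \frac{92461}{32487925} \approx -0.002846$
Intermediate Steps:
$H{\left(u \right)} = - \frac{1}{12}$
$s{\left(C,a \right)} = -10$ ($s{\left(C,a \right)} = -9 - 1 = -10$)
$I = \frac{121}{60}$ ($I = 2 - \frac{1}{-60} = 2 - - \frac{1}{60} = 2 + \frac{1}{60} = \frac{121}{60} \approx 2.0167$)
$B = 7$ ($B = 7 + 93 \cdot 0 = 7 + 0 = 7$)
$r{\left(O,J \right)} = \frac{92461}{60}$ ($r{\left(O,J \right)} = \frac{121}{60} - -1539 = \frac{121}{60} + 1539 = \frac{92461}{60}$)
$\frac{r{\left(B,1883 \right)}}{\left(-1579\right) \left(H{\left(-7 \right)} - \left(-333 + s{\left(29,-17 \right)}\right)\right)} = \frac{92461}{60 \left(- 1579 \left(- \frac{1}{12} + \left(333 - -10\right)\right)\right)} = \frac{92461}{60 \left(- 1579 \left(- \frac{1}{12} + \left(333 + 10\right)\right)\right)} = \frac{92461}{60 \left(- 1579 \left(- \frac{1}{12} + 343\right)\right)} = \frac{92461}{60 \left(\left(-1579\right) \frac{4115}{12}\right)} = \frac{92461}{60 \left(- \frac{6497585}{12}\right)} = \frac{92461}{60} \left(- \frac{12}{6497585}\right) = - \frac{92461}{32487925}$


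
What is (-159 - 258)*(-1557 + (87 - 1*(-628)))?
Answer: 351114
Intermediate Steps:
(-159 - 258)*(-1557 + (87 - 1*(-628))) = -417*(-1557 + (87 + 628)) = -417*(-1557 + 715) = -417*(-842) = 351114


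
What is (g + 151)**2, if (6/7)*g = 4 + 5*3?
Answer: 1079521/36 ≈ 29987.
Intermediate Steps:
g = 133/6 (g = 7*(4 + 5*3)/6 = 7*(4 + 15)/6 = (7/6)*19 = 133/6 ≈ 22.167)
(g + 151)**2 = (133/6 + 151)**2 = (1039/6)**2 = 1079521/36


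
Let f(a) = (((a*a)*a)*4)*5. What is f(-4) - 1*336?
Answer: -1616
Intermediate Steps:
f(a) = 20*a³ (f(a) = ((a²*a)*4)*5 = (a³*4)*5 = (4*a³)*5 = 20*a³)
f(-4) - 1*336 = 20*(-4)³ - 1*336 = 20*(-64) - 336 = -1280 - 336 = -1616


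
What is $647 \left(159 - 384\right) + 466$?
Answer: $-145109$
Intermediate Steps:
$647 \left(159 - 384\right) + 466 = 647 \left(-225\right) + 466 = -145575 + 466 = -145109$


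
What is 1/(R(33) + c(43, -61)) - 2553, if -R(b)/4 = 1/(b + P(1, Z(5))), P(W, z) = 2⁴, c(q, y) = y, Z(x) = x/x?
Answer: -7641178/2993 ≈ -2553.0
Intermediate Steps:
Z(x) = 1
P(W, z) = 16
R(b) = -4/(16 + b) (R(b) = -4/(b + 16) = -4/(16 + b))
1/(R(33) + c(43, -61)) - 2553 = 1/(-4/(16 + 33) - 61) - 2553 = 1/(-4/49 - 61) - 2553 = 1/(-2993/49) - 2553 = -49/2993 - 2553 = -7641178/2993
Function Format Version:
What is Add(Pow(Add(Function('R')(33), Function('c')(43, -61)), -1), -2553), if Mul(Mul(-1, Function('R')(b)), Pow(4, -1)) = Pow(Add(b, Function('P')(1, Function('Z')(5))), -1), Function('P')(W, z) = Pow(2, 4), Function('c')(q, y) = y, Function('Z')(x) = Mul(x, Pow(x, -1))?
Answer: Rational(-7641178, 2993) ≈ -2553.0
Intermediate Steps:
Function('Z')(x) = 1
Function('P')(W, z) = 16
Function('R')(b) = Mul(-4, Pow(Add(16, b), -1)) (Function('R')(b) = Mul(-4, Pow(Add(b, 16), -1)) = Mul(-4, Pow(Add(16, b), -1)))
Add(Pow(Add(Function('R')(33), Function('c')(43, -61)), -1), -2553) = Add(Pow(Add(Mul(-4, Pow(Add(16, 33), -1)), -61), -1), -2553) = Add(Pow(Add(Mul(-4, Pow(49, -1)), -61), -1), -2553) = Add(Pow(Add(Mul(-4, Rational(1, 49)), -61), -1), -2553) = Add(Pow(Add(Rational(-4, 49), -61), -1), -2553) = Add(Pow(Rational(-2993, 49), -1), -2553) = Add(Rational(-49, 2993), -2553) = Rational(-7641178, 2993)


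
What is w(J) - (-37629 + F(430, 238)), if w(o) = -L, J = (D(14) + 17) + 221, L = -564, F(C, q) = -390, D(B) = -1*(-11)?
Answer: 38583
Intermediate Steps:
D(B) = 11
J = 249 (J = (11 + 17) + 221 = 28 + 221 = 249)
w(o) = 564 (w(o) = -1*(-564) = 564)
w(J) - (-37629 + F(430, 238)) = 564 - (-37629 - 390) = 564 - 1*(-38019) = 564 + 38019 = 38583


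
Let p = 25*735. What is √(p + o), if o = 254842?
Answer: √273217 ≈ 522.70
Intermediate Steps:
p = 18375
√(p + o) = √(18375 + 254842) = √273217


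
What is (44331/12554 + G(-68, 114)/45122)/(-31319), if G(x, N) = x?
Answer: -999724855/8870505237286 ≈ -0.00011270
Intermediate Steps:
(44331/12554 + G(-68, 114)/45122)/(-31319) = (44331/12554 - 68/45122)/(-31319) = (44331*(1/12554) - 68*1/45122)*(-1/31319) = (44331/12554 - 34/22561)*(-1/31319) = (999724855/283230794)*(-1/31319) = -999724855/8870505237286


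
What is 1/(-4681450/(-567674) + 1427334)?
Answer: 283837/405132541283 ≈ 7.0060e-7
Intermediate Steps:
1/(-4681450/(-567674) + 1427334) = 1/(-4681450*(-1/567674) + 1427334) = 1/(2340725/283837 + 1427334) = 1/(405132541283/283837) = 283837/405132541283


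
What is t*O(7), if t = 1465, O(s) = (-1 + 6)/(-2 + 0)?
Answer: -7325/2 ≈ -3662.5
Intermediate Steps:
O(s) = -5/2 (O(s) = 5/(-2) = 5*(-½) = -5/2)
t*O(7) = 1465*(-5/2) = -7325/2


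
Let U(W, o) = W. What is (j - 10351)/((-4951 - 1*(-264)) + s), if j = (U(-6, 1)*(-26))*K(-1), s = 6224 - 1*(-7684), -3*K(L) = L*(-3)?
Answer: -10507/9221 ≈ -1.1395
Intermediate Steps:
K(L) = L (K(L) = -L*(-3)/3 = -(-1)*L = L)
s = 13908 (s = 6224 + 7684 = 13908)
j = -156 (j = -6*(-26)*(-1) = 156*(-1) = -156)
(j - 10351)/((-4951 - 1*(-264)) + s) = (-156 - 10351)/((-4951 - 1*(-264)) + 13908) = -10507/((-4951 + 264) + 13908) = -10507/(-4687 + 13908) = -10507/9221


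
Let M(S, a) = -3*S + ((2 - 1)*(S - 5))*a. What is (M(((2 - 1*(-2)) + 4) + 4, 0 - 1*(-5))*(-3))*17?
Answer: 51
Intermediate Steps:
M(S, a) = -3*S + a*(-5 + S) (M(S, a) = -3*S + (1*(-5 + S))*a = -3*S + (-5 + S)*a = -3*S + a*(-5 + S))
(M(((2 - 1*(-2)) + 4) + 4, 0 - 1*(-5))*(-3))*17 = ((-5*(0 - 1*(-5)) - 3*(((2 - 1*(-2)) + 4) + 4) + (((2 - 1*(-2)) + 4) + 4)*(0 - 1*(-5)))*(-3))*17 = ((-5*(0 + 5) - 3*(((2 + 2) + 4) + 4) + (((2 + 2) + 4) + 4)*(0 + 5))*(-3))*17 = ((-5*5 - 3*((4 + 4) + 4) + ((4 + 4) + 4)*5)*(-3))*17 = ((-25 - 3*(8 + 4) + (8 + 4)*5)*(-3))*17 = ((-25 - 3*12 + 12*5)*(-3))*17 = ((-25 - 36 + 60)*(-3))*17 = -1*(-3)*17 = 3*17 = 51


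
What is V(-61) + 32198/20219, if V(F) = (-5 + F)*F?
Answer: 81433892/20219 ≈ 4027.6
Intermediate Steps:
V(F) = F*(-5 + F)
V(-61) + 32198/20219 = -61*(-5 - 61) + 32198/20219 = -61*(-66) + 32198*(1/20219) = 4026 + 32198/20219 = 81433892/20219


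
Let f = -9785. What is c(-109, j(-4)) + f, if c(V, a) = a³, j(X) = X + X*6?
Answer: -31737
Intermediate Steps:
j(X) = 7*X (j(X) = X + 6*X = 7*X)
c(-109, j(-4)) + f = (7*(-4))³ - 9785 = (-28)³ - 9785 = -21952 - 9785 = -31737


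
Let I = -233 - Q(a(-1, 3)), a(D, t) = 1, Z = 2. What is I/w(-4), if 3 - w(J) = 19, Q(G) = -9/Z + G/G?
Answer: 459/32 ≈ 14.344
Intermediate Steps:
Q(G) = -7/2 (Q(G) = -9/2 + G/G = -9*½ + 1 = -9/2 + 1 = -7/2)
w(J) = -16 (w(J) = 3 - 1*19 = 3 - 19 = -16)
I = -459/2 (I = -233 - 1*(-7/2) = -233 + 7/2 = -459/2 ≈ -229.50)
I/w(-4) = -459/2/(-16) = -459/2*(-1/16) = 459/32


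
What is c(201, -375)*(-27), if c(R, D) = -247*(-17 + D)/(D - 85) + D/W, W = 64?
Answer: 42992343/7360 ≈ 5841.4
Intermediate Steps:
c(R, D) = D/64 - 247*(-17 + D)/(-85 + D) (c(R, D) = -247*(-17 + D)/(D - 85) + D/64 = -247*(-17 + D)/(-85 + D) + D*(1/64) = -247*(-17 + D)/(-85 + D) + D/64 = D/64 - 247*(-17 + D)/(-85 + D))
c(201, -375)*(-27) = ((268736 + (-375)² - 15893*(-375))/(64*(-85 - 375)))*(-27) = ((1/64)*(268736 + 140625 + 5959875)/(-460))*(-27) = ((1/64)*(-1/460)*6369236)*(-27) = -1592309/7360*(-27) = 42992343/7360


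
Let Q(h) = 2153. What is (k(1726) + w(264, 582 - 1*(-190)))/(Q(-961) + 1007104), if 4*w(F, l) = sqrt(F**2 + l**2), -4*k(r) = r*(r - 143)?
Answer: -1366129/2018514 + sqrt(41605)/1009257 ≈ -0.67660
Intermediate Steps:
k(r) = -r*(-143 + r)/4 (k(r) = -r*(r - 143)/4 = -r*(-143 + r)/4)
w(F, l) = sqrt(F**2 + l**2)/4
(k(1726) + w(264, 582 - 1*(-190)))/(Q(-961) + 1007104) = ((1/4)*1726*(143 - 1*1726) + sqrt(264**2 + (582 - 1*(-190))**2)/4)/(2153 + 1007104) = ((1/4)*1726*(143 - 1726) + sqrt(69696 + (582 + 190)**2)/4)/1009257 = ((1/4)*1726*(-1583) + sqrt(69696 + 772**2)/4)*(1/1009257) = (-1366129/2 + sqrt(69696 + 595984)/4)*(1/1009257) = (-1366129/2 + sqrt(665680)/4)*(1/1009257) = (-1366129/2 + (4*sqrt(41605))/4)*(1/1009257) = (-1366129/2 + sqrt(41605))*(1/1009257) = -1366129/2018514 + sqrt(41605)/1009257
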